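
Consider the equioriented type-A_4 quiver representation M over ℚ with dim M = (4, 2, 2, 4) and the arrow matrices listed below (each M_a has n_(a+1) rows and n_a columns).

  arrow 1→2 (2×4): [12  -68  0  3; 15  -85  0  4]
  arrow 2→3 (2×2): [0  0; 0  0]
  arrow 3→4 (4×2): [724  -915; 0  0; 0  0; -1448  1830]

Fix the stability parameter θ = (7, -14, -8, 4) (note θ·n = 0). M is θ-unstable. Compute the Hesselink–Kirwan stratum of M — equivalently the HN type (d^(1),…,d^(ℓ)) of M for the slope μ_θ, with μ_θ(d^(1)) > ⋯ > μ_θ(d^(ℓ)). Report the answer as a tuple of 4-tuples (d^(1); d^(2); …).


Via rank(M_{q-1}∘⋯∘M_p): M ≅ I[1,1]^2, I[1,2]^2, I[3,3], I[3,4], I[4,4]^3.
μ_θ-semistable layers: μ^(1)=7; μ^(2)=4; μ^(3)=-7/2; μ^(4)=-8

((2, 0, 0, 0); (0, 0, 0, 4); (2, 2, 0, 0); (0, 0, 2, 0))


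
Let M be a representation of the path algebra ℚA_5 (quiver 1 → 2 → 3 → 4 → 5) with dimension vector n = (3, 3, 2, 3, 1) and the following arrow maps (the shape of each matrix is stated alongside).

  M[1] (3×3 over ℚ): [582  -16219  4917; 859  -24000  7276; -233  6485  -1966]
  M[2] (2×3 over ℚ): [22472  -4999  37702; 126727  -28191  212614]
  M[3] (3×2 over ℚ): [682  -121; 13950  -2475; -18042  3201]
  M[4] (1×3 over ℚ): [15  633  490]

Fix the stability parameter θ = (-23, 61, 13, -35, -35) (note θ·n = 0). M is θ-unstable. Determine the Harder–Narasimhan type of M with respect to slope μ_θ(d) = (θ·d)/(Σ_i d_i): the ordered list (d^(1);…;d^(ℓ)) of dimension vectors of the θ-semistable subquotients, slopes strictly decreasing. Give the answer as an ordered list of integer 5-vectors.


Via rank(M_{q-1}∘⋯∘M_p): M ≅ I[1,2], I[1,3], I[1,4], I[4,4], I[4,5].
μ_θ-semistable layers: μ^(1)=61; μ^(2)=37; μ^(3)=13; μ^(4)=-23; μ^(5)=-35

((0, 1, 0, 0, 0); (0, 1, 1, 0, 0); (0, 1, 1, 1, 0); (3, 0, 0, 0, 0); (0, 0, 0, 2, 1))


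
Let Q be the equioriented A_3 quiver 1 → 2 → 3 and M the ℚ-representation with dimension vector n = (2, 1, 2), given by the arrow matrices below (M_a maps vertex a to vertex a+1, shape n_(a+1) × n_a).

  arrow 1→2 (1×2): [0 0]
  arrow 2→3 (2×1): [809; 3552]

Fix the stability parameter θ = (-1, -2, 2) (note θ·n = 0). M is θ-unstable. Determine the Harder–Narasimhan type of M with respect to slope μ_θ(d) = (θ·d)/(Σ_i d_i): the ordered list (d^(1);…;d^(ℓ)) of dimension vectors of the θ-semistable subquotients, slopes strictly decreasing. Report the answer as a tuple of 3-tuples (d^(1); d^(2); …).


Barcode: M ≅ I[1,1]^2, I[2,3], I[3,3]. HN layers by μ_θ (3 steps, strictly decreasing):
  μ^(1)=2; μ^(2)=-1; μ^(3)=-2

((0, 0, 2); (2, 0, 0); (0, 1, 0))


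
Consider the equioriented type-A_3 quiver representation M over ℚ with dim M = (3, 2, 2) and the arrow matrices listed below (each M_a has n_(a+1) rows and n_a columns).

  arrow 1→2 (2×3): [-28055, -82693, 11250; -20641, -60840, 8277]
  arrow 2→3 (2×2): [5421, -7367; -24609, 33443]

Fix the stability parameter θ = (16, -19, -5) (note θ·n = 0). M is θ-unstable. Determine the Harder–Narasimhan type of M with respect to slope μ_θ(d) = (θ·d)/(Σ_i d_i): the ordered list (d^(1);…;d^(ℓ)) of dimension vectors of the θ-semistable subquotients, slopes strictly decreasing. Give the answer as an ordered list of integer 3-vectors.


Interval decomposition of M: I[1,1], I[1,2], I[1,3], I[3,3].
HN type (ℓ=4): μ^(1)=16; μ^(2)=-3/2; μ^(3)=-8/3; μ^(4)=-5

((1, 0, 0); (1, 1, 0); (1, 1, 1); (0, 0, 1))


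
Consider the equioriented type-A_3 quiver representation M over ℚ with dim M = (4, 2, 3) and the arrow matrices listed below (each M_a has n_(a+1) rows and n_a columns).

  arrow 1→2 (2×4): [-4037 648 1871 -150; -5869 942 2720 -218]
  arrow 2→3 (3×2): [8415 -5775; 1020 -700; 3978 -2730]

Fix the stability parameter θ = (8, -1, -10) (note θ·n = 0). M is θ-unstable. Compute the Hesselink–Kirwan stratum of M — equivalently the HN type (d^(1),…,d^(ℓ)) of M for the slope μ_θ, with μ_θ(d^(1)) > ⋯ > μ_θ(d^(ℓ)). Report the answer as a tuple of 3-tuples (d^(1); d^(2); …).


Barcode: M ≅ I[1,1]^2, I[1,2], I[1,3], I[3,3]^2. HN layers by μ_θ (4 steps, strictly decreasing):
  μ^(1)=8; μ^(2)=7/2; μ^(3)=-1; μ^(4)=-10

((2, 0, 0); (1, 1, 0); (1, 1, 1); (0, 0, 2))


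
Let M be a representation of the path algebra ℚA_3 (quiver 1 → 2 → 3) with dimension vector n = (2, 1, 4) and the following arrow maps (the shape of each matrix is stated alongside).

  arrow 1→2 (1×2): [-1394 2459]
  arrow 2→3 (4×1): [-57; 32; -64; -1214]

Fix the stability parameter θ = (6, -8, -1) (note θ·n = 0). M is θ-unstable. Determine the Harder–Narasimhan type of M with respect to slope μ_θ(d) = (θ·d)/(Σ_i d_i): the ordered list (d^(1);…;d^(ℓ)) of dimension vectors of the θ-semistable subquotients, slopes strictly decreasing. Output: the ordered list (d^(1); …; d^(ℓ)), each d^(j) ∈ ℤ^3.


Interval decomposition of M: I[1,1], I[1,3], I[3,3]^3.
HN type (ℓ=2): μ^(1)=6; μ^(2)=-1

((1, 0, 0); (1, 1, 4))


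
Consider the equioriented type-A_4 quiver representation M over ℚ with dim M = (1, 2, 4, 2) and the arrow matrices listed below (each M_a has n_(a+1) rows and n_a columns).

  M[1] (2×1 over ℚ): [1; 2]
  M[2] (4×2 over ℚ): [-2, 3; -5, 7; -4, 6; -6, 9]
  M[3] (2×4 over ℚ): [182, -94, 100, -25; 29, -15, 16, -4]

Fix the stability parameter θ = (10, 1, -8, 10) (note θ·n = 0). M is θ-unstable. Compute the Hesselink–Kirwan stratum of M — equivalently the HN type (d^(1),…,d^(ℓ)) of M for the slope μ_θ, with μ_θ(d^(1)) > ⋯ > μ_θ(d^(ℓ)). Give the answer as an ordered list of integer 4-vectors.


Barcode: M ≅ I[1,4], I[2,4], I[3,3]^2. HN layers by μ_θ (4 steps, strictly decreasing):
  μ^(1)=10; μ^(2)=1; μ^(3)=-7/2; μ^(4)=-8

((0, 0, 0, 2); (1, 1, 1, 0); (0, 1, 1, 0); (0, 0, 2, 0))


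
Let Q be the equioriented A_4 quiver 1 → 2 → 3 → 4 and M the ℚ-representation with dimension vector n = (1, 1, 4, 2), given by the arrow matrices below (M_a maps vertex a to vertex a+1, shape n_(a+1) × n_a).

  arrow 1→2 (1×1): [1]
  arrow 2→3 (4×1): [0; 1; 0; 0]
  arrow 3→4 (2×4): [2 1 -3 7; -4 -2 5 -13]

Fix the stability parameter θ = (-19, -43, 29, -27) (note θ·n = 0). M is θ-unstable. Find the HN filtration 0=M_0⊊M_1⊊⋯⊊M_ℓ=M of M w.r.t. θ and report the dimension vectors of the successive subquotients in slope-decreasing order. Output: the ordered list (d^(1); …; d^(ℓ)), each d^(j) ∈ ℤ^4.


Via rank(M_{q-1}∘⋯∘M_p): M ≅ I[1,4], I[3,3]^2, I[3,4].
μ_θ-semistable layers: μ^(1)=29; μ^(2)=1; μ^(3)=-31

((0, 0, 2, 0); (0, 0, 2, 2); (1, 1, 0, 0))


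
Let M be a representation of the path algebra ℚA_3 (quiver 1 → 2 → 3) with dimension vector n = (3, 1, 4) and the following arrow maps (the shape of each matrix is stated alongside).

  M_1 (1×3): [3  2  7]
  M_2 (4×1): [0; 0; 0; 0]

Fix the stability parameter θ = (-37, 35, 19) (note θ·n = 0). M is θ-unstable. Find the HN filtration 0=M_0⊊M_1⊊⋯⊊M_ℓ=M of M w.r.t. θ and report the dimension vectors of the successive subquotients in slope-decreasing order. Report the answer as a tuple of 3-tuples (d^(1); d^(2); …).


Via rank(M_{q-1}∘⋯∘M_p): M ≅ I[1,1]^2, I[1,2], I[3,3]^4.
μ_θ-semistable layers: μ^(1)=35; μ^(2)=19; μ^(3)=-37

((0, 1, 0); (0, 0, 4); (3, 0, 0))


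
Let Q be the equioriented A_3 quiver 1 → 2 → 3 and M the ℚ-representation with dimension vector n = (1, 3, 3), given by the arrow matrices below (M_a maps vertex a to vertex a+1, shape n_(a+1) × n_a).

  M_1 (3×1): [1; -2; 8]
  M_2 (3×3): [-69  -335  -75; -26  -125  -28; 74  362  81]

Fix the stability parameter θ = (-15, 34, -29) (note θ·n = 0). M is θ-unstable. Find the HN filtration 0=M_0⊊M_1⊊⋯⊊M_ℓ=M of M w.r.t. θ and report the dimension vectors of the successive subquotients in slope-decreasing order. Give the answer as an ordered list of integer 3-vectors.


Interval decomposition of M: I[1,3], I[2,3]^2.
HN type (ℓ=2): μ^(1)=5/2; μ^(2)=-15

((0, 3, 3); (1, 0, 0))


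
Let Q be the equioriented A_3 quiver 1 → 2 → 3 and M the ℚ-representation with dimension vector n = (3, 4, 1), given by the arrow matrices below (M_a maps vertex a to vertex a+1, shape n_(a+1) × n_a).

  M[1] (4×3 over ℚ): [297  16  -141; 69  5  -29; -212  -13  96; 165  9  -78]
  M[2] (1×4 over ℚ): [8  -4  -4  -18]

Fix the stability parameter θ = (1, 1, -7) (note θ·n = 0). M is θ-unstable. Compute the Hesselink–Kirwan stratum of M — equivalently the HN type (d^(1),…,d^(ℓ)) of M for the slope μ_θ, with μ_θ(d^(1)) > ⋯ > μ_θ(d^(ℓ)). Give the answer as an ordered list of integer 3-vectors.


Interval decomposition of M: I[1,2]^2, I[1,3], I[2,2].
HN type (ℓ=2): μ^(1)=1; μ^(2)=-5/3

((2, 3, 0); (1, 1, 1))


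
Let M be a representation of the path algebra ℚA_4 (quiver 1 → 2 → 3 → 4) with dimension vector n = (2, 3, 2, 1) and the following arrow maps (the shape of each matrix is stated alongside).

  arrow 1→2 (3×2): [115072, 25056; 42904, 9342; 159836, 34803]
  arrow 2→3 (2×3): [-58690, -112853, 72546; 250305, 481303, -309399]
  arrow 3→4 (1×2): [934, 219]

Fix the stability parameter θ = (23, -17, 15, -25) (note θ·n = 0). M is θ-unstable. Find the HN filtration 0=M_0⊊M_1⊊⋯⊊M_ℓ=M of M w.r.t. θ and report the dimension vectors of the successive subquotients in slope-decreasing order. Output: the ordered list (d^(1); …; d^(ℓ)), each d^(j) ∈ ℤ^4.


Interval decomposition of M: I[1,1], I[1,4], I[2,2], I[2,3].
HN type (ℓ=4): μ^(1)=23; μ^(2)=15; μ^(3)=-1; μ^(4)=-17

((1, 0, 0, 0); (0, 0, 1, 0); (1, 1, 1, 1); (0, 2, 0, 0))


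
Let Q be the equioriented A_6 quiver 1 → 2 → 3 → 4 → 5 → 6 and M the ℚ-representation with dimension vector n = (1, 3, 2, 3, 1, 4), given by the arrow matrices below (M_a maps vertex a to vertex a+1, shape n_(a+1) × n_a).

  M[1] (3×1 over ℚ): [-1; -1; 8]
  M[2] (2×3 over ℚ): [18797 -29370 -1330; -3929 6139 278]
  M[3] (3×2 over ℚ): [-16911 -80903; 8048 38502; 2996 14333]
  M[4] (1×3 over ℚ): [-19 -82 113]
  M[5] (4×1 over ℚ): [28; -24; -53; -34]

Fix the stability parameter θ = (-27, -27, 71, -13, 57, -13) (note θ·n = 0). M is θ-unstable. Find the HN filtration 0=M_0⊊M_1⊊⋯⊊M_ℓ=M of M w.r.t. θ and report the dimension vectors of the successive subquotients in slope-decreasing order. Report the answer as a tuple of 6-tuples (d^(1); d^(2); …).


Via rank(M_{q-1}∘⋯∘M_p): M ≅ I[1,6], I[2,2], I[2,4], I[4,4], I[6,6]^3.
μ_θ-semistable layers: μ^(1)=29; μ^(2)=51/2; μ^(3)=-13; μ^(4)=-27

((0, 0, 1, 1, 0, 0); (0, 0, 1, 1, 1, 1); (0, 0, 0, 1, 0, 3); (1, 3, 0, 0, 0, 0))


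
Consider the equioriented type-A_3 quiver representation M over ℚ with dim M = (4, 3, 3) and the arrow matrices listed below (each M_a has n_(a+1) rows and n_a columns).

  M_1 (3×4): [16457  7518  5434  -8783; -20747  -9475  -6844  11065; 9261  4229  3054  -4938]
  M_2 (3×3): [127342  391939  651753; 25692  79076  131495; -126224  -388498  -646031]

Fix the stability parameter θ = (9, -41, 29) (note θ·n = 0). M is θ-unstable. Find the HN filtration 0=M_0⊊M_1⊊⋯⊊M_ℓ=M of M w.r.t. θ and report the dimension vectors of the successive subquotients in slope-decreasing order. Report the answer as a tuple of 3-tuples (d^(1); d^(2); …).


Barcode: M ≅ I[1,1], I[1,2], I[1,3]^2, I[3,3]. HN layers by μ_θ (3 steps, strictly decreasing):
  μ^(1)=29; μ^(2)=9; μ^(3)=-16

((0, 0, 3); (1, 0, 0); (3, 3, 0))


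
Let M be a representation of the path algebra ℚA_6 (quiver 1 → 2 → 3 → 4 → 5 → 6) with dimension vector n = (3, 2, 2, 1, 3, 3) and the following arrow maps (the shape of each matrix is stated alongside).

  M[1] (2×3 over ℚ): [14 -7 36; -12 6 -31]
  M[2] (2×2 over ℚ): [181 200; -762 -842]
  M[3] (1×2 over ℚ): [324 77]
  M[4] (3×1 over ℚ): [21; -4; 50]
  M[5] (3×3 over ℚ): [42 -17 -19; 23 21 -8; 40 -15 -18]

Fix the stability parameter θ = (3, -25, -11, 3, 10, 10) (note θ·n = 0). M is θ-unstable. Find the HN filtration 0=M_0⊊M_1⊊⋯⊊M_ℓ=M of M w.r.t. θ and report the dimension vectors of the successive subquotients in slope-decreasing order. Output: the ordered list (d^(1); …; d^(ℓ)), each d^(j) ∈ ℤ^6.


Via rank(M_{q-1}∘⋯∘M_p): M ≅ I[1,1], I[1,3], I[1,6], I[5,6]^2.
μ_θ-semistable layers: μ^(1)=10; μ^(2)=3; μ^(3)=-11

((0, 0, 0, 0, 3, 3); (1, 0, 0, 1, 0, 0); (2, 2, 2, 0, 0, 0))


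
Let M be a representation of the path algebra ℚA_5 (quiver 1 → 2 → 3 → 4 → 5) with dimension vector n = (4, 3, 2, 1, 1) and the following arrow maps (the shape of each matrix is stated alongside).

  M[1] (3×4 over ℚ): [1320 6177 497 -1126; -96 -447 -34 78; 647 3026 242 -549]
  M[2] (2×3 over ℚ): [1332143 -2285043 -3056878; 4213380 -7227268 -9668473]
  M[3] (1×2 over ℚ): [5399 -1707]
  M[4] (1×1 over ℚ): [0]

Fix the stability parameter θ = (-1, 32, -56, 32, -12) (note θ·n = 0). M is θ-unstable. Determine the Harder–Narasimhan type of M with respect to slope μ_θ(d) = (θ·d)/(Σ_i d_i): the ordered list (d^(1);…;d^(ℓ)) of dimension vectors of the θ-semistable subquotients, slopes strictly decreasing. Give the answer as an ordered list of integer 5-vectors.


Barcode: M ≅ I[1,1], I[1,2], I[1,3], I[1,4], I[5,5]. HN layers by μ_θ (4 steps, strictly decreasing):
  μ^(1)=32; μ^(2)=-1; μ^(3)=-25/3; μ^(4)=-12

((0, 1, 0, 1, 0); (2, 0, 0, 0, 0); (2, 2, 2, 0, 0); (0, 0, 0, 0, 1))


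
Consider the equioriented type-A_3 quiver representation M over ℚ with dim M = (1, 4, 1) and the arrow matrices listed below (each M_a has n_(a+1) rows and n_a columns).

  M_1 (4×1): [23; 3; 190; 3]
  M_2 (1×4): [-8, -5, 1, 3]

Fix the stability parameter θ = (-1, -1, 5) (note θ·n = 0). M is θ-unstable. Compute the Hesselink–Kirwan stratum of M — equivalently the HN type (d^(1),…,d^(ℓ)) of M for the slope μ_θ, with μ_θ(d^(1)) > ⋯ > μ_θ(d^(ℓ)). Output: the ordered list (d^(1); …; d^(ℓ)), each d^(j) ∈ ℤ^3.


Via rank(M_{q-1}∘⋯∘M_p): M ≅ I[1,2], I[2,2]^2, I[2,3].
μ_θ-semistable layers: μ^(1)=5; μ^(2)=-1

((0, 0, 1); (1, 4, 0))


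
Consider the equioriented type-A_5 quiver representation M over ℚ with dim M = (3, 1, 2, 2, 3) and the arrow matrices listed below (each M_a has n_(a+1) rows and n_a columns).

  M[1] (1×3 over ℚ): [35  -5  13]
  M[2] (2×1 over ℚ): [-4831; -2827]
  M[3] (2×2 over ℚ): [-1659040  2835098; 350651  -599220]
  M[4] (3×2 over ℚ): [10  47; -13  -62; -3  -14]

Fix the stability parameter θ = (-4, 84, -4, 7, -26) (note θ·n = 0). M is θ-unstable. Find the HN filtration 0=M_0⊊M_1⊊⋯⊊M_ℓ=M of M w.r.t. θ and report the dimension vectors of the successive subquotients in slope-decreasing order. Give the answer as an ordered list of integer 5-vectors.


Interval decomposition of M: I[1,1]^2, I[1,5], I[3,5], I[5,5].
HN type (ℓ=4): μ^(1)=61/4; μ^(2)=-4; μ^(3)=-23/3; μ^(4)=-26

((0, 1, 1, 1, 1); (3, 0, 0, 0, 0); (0, 0, 1, 1, 1); (0, 0, 0, 0, 1))


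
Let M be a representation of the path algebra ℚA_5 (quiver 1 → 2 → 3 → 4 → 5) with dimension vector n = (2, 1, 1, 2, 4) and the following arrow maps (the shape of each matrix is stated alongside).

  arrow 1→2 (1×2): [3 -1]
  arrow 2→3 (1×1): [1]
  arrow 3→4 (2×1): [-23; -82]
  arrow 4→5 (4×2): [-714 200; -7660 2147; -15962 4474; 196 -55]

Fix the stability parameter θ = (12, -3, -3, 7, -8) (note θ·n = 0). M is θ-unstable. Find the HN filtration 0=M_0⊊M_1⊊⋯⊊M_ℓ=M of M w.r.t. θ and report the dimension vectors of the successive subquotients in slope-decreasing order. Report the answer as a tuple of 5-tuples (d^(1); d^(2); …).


Via rank(M_{q-1}∘⋯∘M_p): M ≅ I[1,1], I[1,5], I[4,5], I[5,5]^2.
μ_θ-semistable layers: μ^(1)=12; μ^(2)=1; μ^(3)=-1/2; μ^(4)=-8

((1, 0, 0, 0, 0); (1, 1, 1, 1, 1); (0, 0, 0, 1, 1); (0, 0, 0, 0, 2))


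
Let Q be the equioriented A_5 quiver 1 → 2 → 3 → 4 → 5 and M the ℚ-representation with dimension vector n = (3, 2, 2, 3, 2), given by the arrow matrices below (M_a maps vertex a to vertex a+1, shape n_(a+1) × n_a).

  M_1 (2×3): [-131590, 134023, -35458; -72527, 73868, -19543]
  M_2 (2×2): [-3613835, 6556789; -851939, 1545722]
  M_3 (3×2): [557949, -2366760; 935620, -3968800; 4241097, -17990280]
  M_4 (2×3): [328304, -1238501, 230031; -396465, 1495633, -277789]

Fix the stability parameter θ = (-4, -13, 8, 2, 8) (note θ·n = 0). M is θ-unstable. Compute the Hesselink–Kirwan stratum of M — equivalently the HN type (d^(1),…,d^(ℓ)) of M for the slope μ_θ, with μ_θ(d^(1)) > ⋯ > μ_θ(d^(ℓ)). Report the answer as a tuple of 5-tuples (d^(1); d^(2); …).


Interval decomposition of M: I[1,1], I[1,3], I[1,5], I[4,4], I[4,5].
HN type (ℓ=5): μ^(1)=8; μ^(2)=5; μ^(3)=2; μ^(4)=-4; μ^(5)=-17/2

((0, 0, 1, 0, 2); (0, 0, 1, 1, 0); (0, 0, 0, 2, 0); (1, 0, 0, 0, 0); (2, 2, 0, 0, 0))


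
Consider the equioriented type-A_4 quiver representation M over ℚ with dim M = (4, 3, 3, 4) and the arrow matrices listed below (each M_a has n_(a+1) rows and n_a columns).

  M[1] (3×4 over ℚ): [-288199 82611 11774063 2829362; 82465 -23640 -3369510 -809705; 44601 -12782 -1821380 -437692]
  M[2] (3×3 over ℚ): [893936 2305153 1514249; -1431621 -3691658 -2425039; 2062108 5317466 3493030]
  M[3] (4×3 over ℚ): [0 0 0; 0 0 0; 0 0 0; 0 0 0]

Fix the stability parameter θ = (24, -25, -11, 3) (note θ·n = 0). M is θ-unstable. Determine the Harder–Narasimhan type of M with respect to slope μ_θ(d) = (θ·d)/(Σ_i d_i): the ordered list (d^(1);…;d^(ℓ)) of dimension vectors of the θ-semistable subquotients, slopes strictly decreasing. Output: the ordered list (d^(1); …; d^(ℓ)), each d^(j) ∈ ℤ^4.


Via rank(M_{q-1}∘⋯∘M_p): M ≅ I[1,1], I[1,2], I[1,3]^2, I[3,3], I[4,4]^4.
μ_θ-semistable layers: μ^(1)=24; μ^(2)=3; μ^(3)=-1/2; μ^(4)=-4; μ^(5)=-11

((1, 0, 0, 0); (0, 0, 0, 4); (1, 1, 0, 0); (2, 2, 2, 0); (0, 0, 1, 0))


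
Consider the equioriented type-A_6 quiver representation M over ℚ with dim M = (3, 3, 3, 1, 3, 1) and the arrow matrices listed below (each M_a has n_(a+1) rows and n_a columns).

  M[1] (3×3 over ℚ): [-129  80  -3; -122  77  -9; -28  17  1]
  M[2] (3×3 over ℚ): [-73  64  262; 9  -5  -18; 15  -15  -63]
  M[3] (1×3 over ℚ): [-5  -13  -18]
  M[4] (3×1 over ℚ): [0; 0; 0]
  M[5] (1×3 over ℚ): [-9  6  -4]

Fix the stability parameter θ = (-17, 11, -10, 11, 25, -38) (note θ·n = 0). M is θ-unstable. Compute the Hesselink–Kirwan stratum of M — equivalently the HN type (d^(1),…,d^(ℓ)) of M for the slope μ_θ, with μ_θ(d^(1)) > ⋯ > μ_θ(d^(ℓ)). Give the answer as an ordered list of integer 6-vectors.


Barcode: M ≅ I[1,3]^2, I[1,4], I[5,5]^2, I[5,6]. HN layers by μ_θ (5 steps, strictly decreasing):
  μ^(1)=25; μ^(2)=11; μ^(3)=1/2; μ^(4)=-13/2; μ^(5)=-17

((0, 0, 0, 0, 2, 0); (0, 0, 0, 1, 0, 0); (0, 3, 3, 0, 0, 0); (0, 0, 0, 0, 1, 1); (3, 0, 0, 0, 0, 0))


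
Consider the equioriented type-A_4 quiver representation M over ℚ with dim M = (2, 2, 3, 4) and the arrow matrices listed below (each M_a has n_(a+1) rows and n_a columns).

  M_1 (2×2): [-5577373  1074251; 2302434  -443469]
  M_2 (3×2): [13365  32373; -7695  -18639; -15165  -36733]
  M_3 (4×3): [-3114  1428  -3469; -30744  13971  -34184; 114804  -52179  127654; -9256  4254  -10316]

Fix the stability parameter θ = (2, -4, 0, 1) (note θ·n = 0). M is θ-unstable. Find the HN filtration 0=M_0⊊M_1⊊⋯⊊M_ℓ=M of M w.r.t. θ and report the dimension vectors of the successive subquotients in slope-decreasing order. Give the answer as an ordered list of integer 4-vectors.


Barcode: M ≅ I[1,2], I[1,4], I[3,3], I[3,4], I[4,4]^2. HN layers by μ_θ (3 steps, strictly decreasing):
  μ^(1)=1; μ^(2)=0; μ^(3)=-1

((0, 0, 0, 4); (0, 0, 3, 0); (2, 2, 0, 0))


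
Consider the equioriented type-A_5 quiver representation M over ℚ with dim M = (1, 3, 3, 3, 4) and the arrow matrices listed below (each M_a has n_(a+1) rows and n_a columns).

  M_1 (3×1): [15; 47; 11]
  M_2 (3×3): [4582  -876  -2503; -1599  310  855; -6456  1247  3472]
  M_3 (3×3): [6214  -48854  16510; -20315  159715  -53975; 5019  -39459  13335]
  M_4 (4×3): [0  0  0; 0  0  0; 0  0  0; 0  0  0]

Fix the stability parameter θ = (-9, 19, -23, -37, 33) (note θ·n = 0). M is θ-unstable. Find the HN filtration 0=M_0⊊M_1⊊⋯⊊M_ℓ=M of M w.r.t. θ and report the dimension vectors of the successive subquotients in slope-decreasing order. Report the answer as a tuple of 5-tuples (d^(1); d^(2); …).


Barcode: M ≅ I[1,3], I[2,3], I[2,4], I[4,4]^2, I[5,5]^4. HN layers by μ_θ (5 steps, strictly decreasing):
  μ^(1)=33; μ^(2)=-2; μ^(3)=-9; μ^(4)=-41/3; μ^(5)=-37

((0, 0, 0, 0, 4); (0, 2, 2, 0, 0); (1, 0, 0, 0, 0); (0, 1, 1, 1, 0); (0, 0, 0, 2, 0))


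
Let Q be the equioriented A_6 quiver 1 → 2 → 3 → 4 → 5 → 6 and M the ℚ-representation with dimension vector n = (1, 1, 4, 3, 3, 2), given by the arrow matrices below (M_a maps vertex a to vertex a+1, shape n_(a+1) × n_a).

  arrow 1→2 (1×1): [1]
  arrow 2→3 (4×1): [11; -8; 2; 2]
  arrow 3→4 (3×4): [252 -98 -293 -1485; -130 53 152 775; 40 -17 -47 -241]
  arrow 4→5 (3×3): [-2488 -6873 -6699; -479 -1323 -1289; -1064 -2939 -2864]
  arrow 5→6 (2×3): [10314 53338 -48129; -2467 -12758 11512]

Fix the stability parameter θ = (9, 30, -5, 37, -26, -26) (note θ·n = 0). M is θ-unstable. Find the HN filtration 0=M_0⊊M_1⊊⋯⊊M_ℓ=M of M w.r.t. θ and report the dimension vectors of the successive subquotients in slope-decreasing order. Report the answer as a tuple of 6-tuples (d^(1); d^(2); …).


Barcode: M ≅ I[1,3], I[3,5], I[3,6]^2. HN layers by μ_θ (4 steps, strictly decreasing):
  μ^(1)=25/2; μ^(2)=9; μ^(3)=11/2; μ^(4)=-5

((0, 1, 1, 0, 0, 0); (1, 0, 0, 0, 0, 0); (0, 0, 0, 1, 1, 0); (0, 0, 3, 2, 2, 2))


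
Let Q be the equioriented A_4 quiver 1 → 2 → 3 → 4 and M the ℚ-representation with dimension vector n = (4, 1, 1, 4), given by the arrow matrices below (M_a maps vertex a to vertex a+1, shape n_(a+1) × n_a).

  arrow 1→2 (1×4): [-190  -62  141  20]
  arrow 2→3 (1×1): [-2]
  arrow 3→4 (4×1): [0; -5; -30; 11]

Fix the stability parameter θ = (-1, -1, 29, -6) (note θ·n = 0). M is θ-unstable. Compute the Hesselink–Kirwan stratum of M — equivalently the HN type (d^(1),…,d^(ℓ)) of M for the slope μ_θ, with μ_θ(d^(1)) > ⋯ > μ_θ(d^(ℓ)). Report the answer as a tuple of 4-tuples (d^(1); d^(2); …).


Via rank(M_{q-1}∘⋯∘M_p): M ≅ I[1,1]^3, I[1,4], I[4,4]^3.
μ_θ-semistable layers: μ^(1)=23/2; μ^(2)=-1; μ^(3)=-6

((0, 0, 1, 1); (4, 1, 0, 0); (0, 0, 0, 3))


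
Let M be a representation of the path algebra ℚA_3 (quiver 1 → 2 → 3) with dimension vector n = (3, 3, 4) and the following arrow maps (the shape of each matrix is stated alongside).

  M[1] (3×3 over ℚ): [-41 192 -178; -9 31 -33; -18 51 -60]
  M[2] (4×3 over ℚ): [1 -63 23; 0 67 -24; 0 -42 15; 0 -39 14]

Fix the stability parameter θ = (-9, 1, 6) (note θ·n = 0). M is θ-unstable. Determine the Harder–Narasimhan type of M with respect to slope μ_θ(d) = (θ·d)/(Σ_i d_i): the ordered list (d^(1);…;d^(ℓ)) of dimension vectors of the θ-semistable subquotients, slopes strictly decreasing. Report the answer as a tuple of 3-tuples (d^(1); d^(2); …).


Via rank(M_{q-1}∘⋯∘M_p): M ≅ I[1,3]^3, I[3,3].
μ_θ-semistable layers: μ^(1)=6; μ^(2)=1; μ^(3)=-9

((0, 0, 4); (0, 3, 0); (3, 0, 0))


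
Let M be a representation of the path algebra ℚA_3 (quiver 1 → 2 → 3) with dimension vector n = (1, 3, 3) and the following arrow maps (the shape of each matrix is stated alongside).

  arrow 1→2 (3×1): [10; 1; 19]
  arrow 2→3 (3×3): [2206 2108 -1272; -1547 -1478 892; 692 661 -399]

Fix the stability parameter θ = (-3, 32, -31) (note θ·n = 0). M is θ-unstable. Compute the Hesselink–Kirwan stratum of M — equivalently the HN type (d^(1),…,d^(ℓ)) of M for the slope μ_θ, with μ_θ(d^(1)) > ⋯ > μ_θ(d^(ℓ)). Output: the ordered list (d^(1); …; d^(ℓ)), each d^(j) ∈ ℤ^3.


Barcode: M ≅ I[1,2], I[2,3]^2, I[3,3]. HN layers by μ_θ (4 steps, strictly decreasing):
  μ^(1)=32; μ^(2)=1/2; μ^(3)=-3; μ^(4)=-31

((0, 1, 0); (0, 2, 2); (1, 0, 0); (0, 0, 1))


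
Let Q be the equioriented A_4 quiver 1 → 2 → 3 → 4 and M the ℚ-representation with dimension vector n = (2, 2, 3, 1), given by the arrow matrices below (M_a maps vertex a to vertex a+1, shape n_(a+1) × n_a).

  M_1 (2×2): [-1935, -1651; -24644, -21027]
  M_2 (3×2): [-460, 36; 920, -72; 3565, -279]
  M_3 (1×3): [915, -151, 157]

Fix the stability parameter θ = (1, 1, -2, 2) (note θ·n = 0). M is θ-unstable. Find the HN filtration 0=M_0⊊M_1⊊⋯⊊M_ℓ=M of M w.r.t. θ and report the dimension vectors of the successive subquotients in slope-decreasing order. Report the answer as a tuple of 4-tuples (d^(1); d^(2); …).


Via rank(M_{q-1}∘⋯∘M_p): M ≅ I[1,2], I[1,4], I[3,3]^2.
μ_θ-semistable layers: μ^(1)=2; μ^(2)=1; μ^(3)=0; μ^(4)=-2

((0, 0, 0, 1); (1, 1, 0, 0); (1, 1, 1, 0); (0, 0, 2, 0))


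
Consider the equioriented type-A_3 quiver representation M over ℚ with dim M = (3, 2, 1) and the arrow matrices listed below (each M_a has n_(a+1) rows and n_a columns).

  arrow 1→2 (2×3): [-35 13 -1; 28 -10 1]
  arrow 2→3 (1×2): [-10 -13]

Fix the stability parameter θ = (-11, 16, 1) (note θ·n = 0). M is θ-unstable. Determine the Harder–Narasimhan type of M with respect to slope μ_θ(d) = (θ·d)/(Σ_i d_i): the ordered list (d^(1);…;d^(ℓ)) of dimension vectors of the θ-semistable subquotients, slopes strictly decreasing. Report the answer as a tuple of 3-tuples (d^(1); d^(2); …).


Barcode: M ≅ I[1,1], I[1,2], I[1,3]. HN layers by μ_θ (3 steps, strictly decreasing):
  μ^(1)=16; μ^(2)=17/2; μ^(3)=-11

((0, 1, 0); (0, 1, 1); (3, 0, 0))


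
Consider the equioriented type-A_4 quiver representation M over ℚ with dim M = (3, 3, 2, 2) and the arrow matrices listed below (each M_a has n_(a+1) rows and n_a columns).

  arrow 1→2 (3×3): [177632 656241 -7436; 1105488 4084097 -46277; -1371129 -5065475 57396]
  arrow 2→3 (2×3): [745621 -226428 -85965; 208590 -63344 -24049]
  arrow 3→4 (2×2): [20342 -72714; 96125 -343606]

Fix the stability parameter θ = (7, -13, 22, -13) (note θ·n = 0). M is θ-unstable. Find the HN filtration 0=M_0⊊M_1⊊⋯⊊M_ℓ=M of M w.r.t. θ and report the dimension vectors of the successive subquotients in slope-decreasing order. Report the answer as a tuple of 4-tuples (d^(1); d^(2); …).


Via rank(M_{q-1}∘⋯∘M_p): M ≅ I[1,2], I[1,4]^2.
μ_θ-semistable layers: μ^(1)=9/2; μ^(2)=-3

((0, 0, 2, 2); (3, 3, 0, 0))


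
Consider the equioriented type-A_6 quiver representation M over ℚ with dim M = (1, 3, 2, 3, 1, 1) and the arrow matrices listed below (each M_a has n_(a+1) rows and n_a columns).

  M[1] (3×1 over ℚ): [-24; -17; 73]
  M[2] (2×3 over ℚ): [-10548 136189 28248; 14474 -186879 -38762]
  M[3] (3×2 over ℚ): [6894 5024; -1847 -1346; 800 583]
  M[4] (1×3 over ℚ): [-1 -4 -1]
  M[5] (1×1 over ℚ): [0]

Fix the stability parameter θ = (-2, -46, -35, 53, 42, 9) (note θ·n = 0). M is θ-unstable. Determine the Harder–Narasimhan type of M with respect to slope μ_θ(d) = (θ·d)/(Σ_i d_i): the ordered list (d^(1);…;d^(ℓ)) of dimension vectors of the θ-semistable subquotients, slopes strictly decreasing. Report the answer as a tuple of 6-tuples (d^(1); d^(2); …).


Barcode: M ≅ I[1,5], I[2,2], I[2,4], I[4,4], I[6,6]. HN layers by μ_θ (6 steps, strictly decreasing):
  μ^(1)=53; μ^(2)=95/2; μ^(3)=9; μ^(4)=-83/3; μ^(5)=-35; μ^(6)=-46

((0, 0, 0, 2, 0, 0); (0, 0, 0, 1, 1, 0); (0, 0, 0, 0, 0, 1); (1, 1, 1, 0, 0, 0); (0, 0, 1, 0, 0, 0); (0, 2, 0, 0, 0, 0))


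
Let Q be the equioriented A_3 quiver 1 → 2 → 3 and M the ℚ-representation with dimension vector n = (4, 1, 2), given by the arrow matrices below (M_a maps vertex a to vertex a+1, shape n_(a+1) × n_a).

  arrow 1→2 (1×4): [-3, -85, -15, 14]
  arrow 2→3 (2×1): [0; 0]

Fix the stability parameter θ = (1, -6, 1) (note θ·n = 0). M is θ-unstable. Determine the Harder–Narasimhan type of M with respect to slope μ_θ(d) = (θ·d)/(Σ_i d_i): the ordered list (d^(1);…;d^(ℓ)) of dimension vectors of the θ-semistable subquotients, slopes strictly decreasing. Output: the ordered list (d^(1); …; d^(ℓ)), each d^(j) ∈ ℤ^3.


Via rank(M_{q-1}∘⋯∘M_p): M ≅ I[1,1]^3, I[1,2], I[3,3]^2.
μ_θ-semistable layers: μ^(1)=1; μ^(2)=-5/2

((3, 0, 2); (1, 1, 0))


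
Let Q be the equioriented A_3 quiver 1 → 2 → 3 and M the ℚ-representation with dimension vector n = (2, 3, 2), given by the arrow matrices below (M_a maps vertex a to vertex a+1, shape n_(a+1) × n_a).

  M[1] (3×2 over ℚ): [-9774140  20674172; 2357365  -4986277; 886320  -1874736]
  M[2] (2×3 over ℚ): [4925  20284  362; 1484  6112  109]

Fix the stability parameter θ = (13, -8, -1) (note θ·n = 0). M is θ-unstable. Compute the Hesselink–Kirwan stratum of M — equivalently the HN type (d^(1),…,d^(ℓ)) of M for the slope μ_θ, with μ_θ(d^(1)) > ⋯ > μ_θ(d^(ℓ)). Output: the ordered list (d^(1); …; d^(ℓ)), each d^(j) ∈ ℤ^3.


Barcode: M ≅ I[1,1], I[1,2], I[2,3]^2. HN layers by μ_θ (4 steps, strictly decreasing):
  μ^(1)=13; μ^(2)=5/2; μ^(3)=-1; μ^(4)=-8

((1, 0, 0); (1, 1, 0); (0, 0, 2); (0, 2, 0))


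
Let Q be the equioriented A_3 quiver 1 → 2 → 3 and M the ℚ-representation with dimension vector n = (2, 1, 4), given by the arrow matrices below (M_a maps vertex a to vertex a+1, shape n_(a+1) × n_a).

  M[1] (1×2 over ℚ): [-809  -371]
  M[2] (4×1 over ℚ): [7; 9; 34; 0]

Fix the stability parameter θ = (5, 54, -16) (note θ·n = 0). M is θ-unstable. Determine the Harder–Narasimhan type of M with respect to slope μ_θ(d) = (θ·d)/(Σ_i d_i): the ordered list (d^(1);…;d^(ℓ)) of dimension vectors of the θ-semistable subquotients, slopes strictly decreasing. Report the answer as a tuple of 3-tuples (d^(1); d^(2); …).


Via rank(M_{q-1}∘⋯∘M_p): M ≅ I[1,1], I[1,3], I[3,3]^3.
μ_θ-semistable layers: μ^(1)=19; μ^(2)=5; μ^(3)=-16

((0, 1, 1); (2, 0, 0); (0, 0, 3))


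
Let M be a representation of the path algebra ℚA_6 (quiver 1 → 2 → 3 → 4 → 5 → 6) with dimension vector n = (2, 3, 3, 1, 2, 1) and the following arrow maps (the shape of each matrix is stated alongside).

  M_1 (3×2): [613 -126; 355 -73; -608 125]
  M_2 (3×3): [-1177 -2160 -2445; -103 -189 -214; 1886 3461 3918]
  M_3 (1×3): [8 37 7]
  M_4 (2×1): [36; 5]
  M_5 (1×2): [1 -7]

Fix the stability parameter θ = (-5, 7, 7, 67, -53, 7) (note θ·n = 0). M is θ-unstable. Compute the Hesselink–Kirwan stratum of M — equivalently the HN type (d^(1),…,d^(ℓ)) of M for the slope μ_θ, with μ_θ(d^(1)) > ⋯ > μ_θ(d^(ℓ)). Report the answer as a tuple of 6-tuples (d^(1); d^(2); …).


Via rank(M_{q-1}∘⋯∘M_p): M ≅ I[1,3], I[1,6], I[2,3], I[5,5].
μ_θ-semistable layers: μ^(1)=7; μ^(2)=-5; μ^(3)=-53

((0, 3, 3, 1, 1, 1); (2, 0, 0, 0, 0, 0); (0, 0, 0, 0, 1, 0))


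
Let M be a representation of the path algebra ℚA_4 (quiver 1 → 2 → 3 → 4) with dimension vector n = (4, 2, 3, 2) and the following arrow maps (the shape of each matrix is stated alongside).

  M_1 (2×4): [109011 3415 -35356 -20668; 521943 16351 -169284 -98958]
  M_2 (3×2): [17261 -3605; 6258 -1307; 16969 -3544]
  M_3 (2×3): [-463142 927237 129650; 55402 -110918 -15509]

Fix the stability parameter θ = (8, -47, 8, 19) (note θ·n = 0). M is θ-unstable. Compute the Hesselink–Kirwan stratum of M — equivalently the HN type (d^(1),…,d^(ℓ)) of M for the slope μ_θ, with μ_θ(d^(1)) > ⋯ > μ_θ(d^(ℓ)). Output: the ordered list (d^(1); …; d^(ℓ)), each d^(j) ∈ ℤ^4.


Barcode: M ≅ I[1,1]^2, I[1,4]^2, I[3,3]. HN layers by μ_θ (3 steps, strictly decreasing):
  μ^(1)=19; μ^(2)=8; μ^(3)=-39/2

((0, 0, 0, 2); (2, 0, 3, 0); (2, 2, 0, 0))


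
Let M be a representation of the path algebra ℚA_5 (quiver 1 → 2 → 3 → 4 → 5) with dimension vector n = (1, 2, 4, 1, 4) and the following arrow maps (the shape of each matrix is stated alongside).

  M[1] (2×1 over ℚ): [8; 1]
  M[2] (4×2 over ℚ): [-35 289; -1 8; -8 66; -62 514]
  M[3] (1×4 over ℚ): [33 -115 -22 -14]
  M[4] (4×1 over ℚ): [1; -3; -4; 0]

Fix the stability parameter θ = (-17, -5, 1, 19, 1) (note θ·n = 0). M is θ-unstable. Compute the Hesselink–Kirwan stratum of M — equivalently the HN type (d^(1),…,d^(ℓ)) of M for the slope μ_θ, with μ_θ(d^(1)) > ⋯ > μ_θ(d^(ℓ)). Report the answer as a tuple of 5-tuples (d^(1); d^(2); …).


Interval decomposition of M: I[1,5], I[2,3], I[3,3]^2, I[5,5]^3.
HN type (ℓ=4): μ^(1)=10; μ^(2)=1; μ^(3)=-5; μ^(4)=-17

((0, 0, 0, 1, 1); (0, 0, 4, 0, 3); (0, 2, 0, 0, 0); (1, 0, 0, 0, 0))


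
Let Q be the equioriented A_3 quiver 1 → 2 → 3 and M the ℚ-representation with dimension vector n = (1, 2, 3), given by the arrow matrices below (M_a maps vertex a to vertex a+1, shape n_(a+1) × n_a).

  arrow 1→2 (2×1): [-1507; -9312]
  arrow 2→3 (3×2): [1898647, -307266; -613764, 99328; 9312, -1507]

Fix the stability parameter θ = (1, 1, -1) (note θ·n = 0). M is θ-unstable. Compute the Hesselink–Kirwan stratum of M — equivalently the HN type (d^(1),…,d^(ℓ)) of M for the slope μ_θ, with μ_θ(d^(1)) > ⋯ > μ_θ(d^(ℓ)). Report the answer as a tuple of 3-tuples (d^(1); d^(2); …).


Via rank(M_{q-1}∘⋯∘M_p): M ≅ I[1,3], I[2,3], I[3,3].
μ_θ-semistable layers: μ^(1)=1/3; μ^(2)=0; μ^(3)=-1

((1, 1, 1); (0, 1, 1); (0, 0, 1))


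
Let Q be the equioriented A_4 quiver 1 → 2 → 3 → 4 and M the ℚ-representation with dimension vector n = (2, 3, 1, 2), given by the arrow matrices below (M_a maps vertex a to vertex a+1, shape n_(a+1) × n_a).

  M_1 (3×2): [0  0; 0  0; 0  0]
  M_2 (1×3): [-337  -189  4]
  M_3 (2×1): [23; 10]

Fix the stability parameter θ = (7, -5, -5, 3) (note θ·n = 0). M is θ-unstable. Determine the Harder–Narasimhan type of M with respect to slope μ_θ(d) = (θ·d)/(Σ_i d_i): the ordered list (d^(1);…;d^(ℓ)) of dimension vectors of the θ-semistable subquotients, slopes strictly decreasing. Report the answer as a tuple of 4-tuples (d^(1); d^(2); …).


Barcode: M ≅ I[1,1]^2, I[2,2]^2, I[2,4], I[4,4]. HN layers by μ_θ (3 steps, strictly decreasing):
  μ^(1)=7; μ^(2)=3; μ^(3)=-5

((2, 0, 0, 0); (0, 0, 0, 2); (0, 3, 1, 0))


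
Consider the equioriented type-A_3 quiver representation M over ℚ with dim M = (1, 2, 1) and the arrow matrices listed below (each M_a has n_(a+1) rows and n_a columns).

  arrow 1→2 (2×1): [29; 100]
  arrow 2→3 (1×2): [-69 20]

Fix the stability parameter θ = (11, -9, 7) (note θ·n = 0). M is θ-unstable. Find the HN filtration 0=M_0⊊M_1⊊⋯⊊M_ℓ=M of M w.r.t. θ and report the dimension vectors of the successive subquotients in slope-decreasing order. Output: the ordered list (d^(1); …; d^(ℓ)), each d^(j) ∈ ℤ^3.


Interval decomposition of M: I[1,3], I[2,2].
HN type (ℓ=3): μ^(1)=7; μ^(2)=1; μ^(3)=-9

((0, 0, 1); (1, 1, 0); (0, 1, 0))


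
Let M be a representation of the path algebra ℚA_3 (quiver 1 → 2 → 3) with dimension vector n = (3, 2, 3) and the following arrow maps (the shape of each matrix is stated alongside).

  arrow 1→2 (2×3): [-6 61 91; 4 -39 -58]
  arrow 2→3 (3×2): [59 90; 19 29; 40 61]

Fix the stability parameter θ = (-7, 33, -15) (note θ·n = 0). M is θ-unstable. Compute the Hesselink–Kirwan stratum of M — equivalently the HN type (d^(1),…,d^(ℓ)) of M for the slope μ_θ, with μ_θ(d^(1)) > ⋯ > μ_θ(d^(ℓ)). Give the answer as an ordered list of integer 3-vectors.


Interval decomposition of M: I[1,1], I[1,3]^2, I[3,3].
HN type (ℓ=3): μ^(1)=9; μ^(2)=-7; μ^(3)=-15

((0, 2, 2); (3, 0, 0); (0, 0, 1))


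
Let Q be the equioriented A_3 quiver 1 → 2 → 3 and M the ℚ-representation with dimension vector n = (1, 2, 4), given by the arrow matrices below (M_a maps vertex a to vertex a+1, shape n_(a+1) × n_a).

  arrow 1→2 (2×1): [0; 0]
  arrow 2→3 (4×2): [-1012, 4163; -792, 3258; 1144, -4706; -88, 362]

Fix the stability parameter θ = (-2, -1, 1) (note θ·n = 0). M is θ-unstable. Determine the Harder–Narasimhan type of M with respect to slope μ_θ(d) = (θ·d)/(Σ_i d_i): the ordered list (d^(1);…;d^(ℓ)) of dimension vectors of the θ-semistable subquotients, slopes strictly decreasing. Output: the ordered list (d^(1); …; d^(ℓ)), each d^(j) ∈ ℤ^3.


Interval decomposition of M: I[1,1], I[2,2], I[2,3], I[3,3]^3.
HN type (ℓ=3): μ^(1)=1; μ^(2)=-1; μ^(3)=-2

((0, 0, 4); (0, 2, 0); (1, 0, 0))


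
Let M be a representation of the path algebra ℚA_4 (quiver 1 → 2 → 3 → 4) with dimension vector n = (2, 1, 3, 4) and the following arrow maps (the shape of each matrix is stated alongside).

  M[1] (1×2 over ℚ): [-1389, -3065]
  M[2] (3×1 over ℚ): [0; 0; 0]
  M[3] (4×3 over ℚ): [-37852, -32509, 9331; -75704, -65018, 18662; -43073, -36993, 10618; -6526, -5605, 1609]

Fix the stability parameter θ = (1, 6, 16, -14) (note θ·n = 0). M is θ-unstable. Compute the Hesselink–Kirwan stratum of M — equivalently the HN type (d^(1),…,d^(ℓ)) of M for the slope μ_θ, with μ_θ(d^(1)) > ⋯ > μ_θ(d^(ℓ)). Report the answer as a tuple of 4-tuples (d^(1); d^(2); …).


Barcode: M ≅ I[1,1], I[1,2], I[3,3], I[3,4]^2, I[4,4]^2. HN layers by μ_θ (4 steps, strictly decreasing):
  μ^(1)=16; μ^(2)=6; μ^(3)=1; μ^(4)=-14

((0, 0, 1, 0); (0, 1, 0, 0); (2, 0, 2, 2); (0, 0, 0, 2))


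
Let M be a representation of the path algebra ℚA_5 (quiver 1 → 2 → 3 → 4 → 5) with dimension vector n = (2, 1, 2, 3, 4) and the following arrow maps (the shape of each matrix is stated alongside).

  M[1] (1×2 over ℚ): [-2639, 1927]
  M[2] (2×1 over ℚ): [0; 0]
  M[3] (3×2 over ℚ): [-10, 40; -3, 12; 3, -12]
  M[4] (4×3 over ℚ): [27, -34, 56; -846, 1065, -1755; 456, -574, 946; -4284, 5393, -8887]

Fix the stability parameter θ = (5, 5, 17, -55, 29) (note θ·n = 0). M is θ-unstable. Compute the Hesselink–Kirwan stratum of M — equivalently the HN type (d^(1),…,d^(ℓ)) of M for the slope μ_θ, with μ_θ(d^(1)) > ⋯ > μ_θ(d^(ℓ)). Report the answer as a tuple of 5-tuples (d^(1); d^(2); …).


Interval decomposition of M: I[1,1], I[1,2], I[3,3], I[3,4], I[4,5]^2, I[5,5]^2.
HN type (ℓ=5): μ^(1)=29; μ^(2)=17; μ^(3)=5; μ^(4)=-19; μ^(5)=-55

((0, 0, 0, 0, 4); (0, 0, 1, 0, 0); (2, 1, 0, 0, 0); (0, 0, 1, 1, 0); (0, 0, 0, 2, 0))


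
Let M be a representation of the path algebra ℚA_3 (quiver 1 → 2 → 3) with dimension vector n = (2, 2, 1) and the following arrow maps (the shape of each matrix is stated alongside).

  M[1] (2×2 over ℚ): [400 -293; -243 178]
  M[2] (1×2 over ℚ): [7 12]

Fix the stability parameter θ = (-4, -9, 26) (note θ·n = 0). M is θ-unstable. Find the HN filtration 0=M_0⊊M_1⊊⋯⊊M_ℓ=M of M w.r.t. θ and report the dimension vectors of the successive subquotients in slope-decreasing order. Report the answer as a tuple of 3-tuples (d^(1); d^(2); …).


Barcode: M ≅ I[1,2], I[1,3]. HN layers by μ_θ (2 steps, strictly decreasing):
  μ^(1)=26; μ^(2)=-13/2

((0, 0, 1); (2, 2, 0))


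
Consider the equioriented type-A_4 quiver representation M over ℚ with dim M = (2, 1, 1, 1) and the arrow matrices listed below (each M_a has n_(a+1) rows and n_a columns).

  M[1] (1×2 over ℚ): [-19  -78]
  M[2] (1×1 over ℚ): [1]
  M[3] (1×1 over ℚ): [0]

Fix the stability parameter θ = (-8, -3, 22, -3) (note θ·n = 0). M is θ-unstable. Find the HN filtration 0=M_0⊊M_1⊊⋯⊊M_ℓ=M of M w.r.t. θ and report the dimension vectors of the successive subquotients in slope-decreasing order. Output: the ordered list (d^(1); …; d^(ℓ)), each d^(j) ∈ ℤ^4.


Via rank(M_{q-1}∘⋯∘M_p): M ≅ I[1,1], I[1,3], I[4,4].
μ_θ-semistable layers: μ^(1)=22; μ^(2)=-3; μ^(3)=-8

((0, 0, 1, 0); (0, 1, 0, 1); (2, 0, 0, 0))
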